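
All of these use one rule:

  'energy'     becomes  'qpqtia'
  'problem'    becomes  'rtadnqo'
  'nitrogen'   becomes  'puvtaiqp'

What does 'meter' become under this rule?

The shift depends on letter class: consonant n→p is +2, but vowel e→q is +12. The rule splits by letter class: vowels +12, consonants +2.
Applying it to meter: m(cons)+2=o, e(vowel)+12=q, t(cons)+2=v, e(vowel)+12=q, r(cons)+2=t.

oqvqt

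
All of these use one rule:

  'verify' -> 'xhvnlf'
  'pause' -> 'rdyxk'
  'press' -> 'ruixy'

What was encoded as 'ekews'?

charm

In verify: v→x is +2, e→h is +3, r→v is +4, i→n is +5 — the shift increases by 1 each position. Letter i (0-indexed) is shifted by i+2, so successive shifts are 2, 3, 4, ….
Decoding ekews: e−2=c, k−3=h, e−4=a, w−5=r, s−6=m.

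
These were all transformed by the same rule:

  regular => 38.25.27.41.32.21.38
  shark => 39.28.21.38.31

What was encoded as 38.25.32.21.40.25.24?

r is letter #18 and maps to 38: an offset of 20. The number is (letter's place in the alphabet, a=1) + 20.
Undoing it on 38.25.32.21.40.25.24: 38→(38−20)÷1=18=r, 25→(25−20)÷1=5=e, 32→(32−20)÷1=12=l, 21→(21−20)÷1=1=a, 40→(40−20)÷1=20=t, 25→(25−20)÷1=5=e, 24→(24−20)÷1=4=d.

related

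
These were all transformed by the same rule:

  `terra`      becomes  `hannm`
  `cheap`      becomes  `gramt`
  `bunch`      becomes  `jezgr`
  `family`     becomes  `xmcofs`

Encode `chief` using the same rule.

groax

Each letter's alphabet position (a=0..z=25) is mapped through 23·x+12 mod 26 — an affine cipher.
For chief: c(2)→23·2+12≡6=g; h(7)→23·7+12≡17=r; i(8)→23·8+12≡14=o; e(4)→23·4+12≡0=a; f(5)→23·5+12≡23=x (all mod 26).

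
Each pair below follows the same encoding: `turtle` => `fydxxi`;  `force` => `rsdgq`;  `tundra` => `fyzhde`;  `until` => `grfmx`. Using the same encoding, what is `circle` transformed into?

omdgxi

Shifts by position in turtle: pos 0: t→f (+12), pos 1: u→y (+4), pos 2: r→d (+12), pos 3: t→x (+4) — repeating every 2. The shifts repeat in a cycle of length 2: positions 0,1,… shift by +12, +4, then the pattern repeats.
For circle: c+12=o, i+4=m, r+12=d, c+4=g, l+12=x, e+4=i.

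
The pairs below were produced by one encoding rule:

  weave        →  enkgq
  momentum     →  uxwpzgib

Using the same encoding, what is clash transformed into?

In weave: w→e is +8, e→n is +9, a→k is +10, v→g is +11 — the shift increases by 1 each position. Each letter shifts forward by (position + 8), i.e. 8, 9, 10, … — the shift grows by one for each successive letter.
On clash: c+8=k, l+9=u, a+10=k, s+11=d, h+12=t.

kukdt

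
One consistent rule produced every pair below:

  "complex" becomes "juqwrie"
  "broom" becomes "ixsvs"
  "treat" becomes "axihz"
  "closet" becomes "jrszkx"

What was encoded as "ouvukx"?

hornet

A repeating key of period 3 is used — shifts +7, +6, +4 over and over.
Reversing it on ouvukx: o−7=h, u−6=o, v−4=r, u−7=n, k−6=e, x−4=t.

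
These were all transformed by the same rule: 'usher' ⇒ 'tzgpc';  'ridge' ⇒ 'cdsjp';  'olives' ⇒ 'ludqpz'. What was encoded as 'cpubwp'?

u(20)→t(19) and s(18)→z(25) fit y≡23x+1 (mod 26); the inverse of 23 mod 26 is 17. This is an affine cipher: with a=0,…,z=25, each position x becomes (23x+1) mod 26.
Reversing it on cpubwp: c(2)→17·(2−1)≡17=r; p(15)→17·(15−1)≡4=e; u(20)→17·(20−1)≡11=l; b(1)→17·(1−1)≡0=a; w(22)→17·(22−1)≡19=t; p(15)→17·(15−1)≡4=e (all mod 26).

relate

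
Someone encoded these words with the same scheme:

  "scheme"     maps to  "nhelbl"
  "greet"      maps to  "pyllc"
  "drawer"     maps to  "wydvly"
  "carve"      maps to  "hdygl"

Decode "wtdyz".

s(18)→n(13) and c(2)→h(7) fit y≡15x+3 (mod 26); the inverse of 15 mod 26 is 7. This is an affine cipher: with a=0,…,z=25, each position x becomes (15x+3) mod 26.
Undoing it on wtdyz: w(22)→7·(22−3)≡3=d; t(19)→7·(19−3)≡8=i; d(3)→7·(3−3)≡0=a; y(24)→7·(24−3)≡17=r; z(25)→7·(25−3)≡24=y (all mod 26).

diary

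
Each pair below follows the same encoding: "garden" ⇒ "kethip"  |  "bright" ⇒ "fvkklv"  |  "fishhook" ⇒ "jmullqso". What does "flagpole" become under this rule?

Shifts by position in garden: pos 0: g→k (+4), pos 1: a→e (+4), pos 2: r→t (+2), pos 3: d→h (+4), pos 4: e→i (+4), pos 5: n→p (+2) — repeating every 3. The shifts repeat in a cycle of length 3: positions 0,1,… shift by +4, +4, +2, then the pattern repeats.
For flagpole: f+4=j, l+4=p, a+2=c, g+4=k, p+4=t, o+2=q, l+4=p, e+4=i.

jpcktqpi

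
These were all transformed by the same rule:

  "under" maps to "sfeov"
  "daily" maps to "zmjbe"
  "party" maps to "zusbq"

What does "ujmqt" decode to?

split

Read the word backwards and shift each letter +1.
Decoding ujmqt: shift back: u−1=t, j−1=i, m−1=l, q−1=p, t−1=s → tilps; then reverse → split.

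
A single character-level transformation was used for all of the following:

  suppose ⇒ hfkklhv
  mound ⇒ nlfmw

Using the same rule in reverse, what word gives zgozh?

Each pair mirrors across the alphabet (s↔h, u↔f, p↔k): positions sum to 25. Letters are reflected about the middle of the alphabet (position → 25−position): Atbash.
Reversing it on zgozh: z↔a, g↔t, o↔l, z↔a, h↔s.

atlas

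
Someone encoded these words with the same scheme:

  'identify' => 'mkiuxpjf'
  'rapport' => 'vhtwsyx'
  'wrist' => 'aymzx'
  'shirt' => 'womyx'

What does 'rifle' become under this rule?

vpjsi

Shifts by position in identify: pos 0: i→m (+4), pos 1: d→k (+7), pos 2: e→i (+4), pos 3: n→u (+7) — repeating every 2. The shifts repeat in a cycle of length 2: positions 0,1,… shift by +4, +7, then the pattern repeats.
Applying it to rifle: r+4=v, i+7=p, f+4=j, l+7=s, e+4=i.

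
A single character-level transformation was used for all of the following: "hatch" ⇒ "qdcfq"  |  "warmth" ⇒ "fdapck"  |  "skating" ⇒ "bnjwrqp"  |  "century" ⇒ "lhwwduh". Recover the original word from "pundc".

great

Shifts by position in hatch: pos 0: h→q (+9), pos 1: a→d (+3), pos 2: t→c (+9), pos 3: c→f (+3) — repeating every 2. The shifts repeat in a cycle of length 2: positions 0,1,… shift by +9, +3, then the pattern repeats.
Undoing it on pundc: p−9=g, u−3=r, n−9=e, d−3=a, c−9=t.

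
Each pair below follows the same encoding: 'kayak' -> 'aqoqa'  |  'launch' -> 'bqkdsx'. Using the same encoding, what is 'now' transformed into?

Compare letters: k→a is +16, a→q is +16, y→o is +16 — a constant shift. This is a Caesar cipher with shift 16.
On now: n+16=d, o+16=e, w+16=m.

dem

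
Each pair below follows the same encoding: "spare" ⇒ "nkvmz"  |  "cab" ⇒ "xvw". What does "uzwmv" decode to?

zebra

Compare letters: s→n is +21, p→k is +21, a→v is +21 — a constant shift. Every letter moves 21 places later in the alphabet, wrapping around z→a.
Reversing it on uzwmv: u−21=z, z−21=e, w−21=b, m−21=r, v−21=a.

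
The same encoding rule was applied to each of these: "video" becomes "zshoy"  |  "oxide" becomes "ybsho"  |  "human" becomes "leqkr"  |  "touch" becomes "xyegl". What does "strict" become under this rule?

The shift depends on letter class: consonant v→z is +4, but vowel i→s is +10. The rule splits by letter class: vowels +10, consonants +4.
Applying it to strict: s(cons)+4=w, t(cons)+4=x, r(cons)+4=v, i(vowel)+10=s, c(cons)+4=g, t(cons)+4=x.

wxvsgx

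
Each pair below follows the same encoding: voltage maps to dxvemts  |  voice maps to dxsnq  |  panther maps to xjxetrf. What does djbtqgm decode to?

In voltage: v→d is +8, o→x is +9, l→v is +10, t→e is +11 — the shift increases by 1 each position. The shift increases by 1 at each position, starting from +8: 8, 9, 10, ….
Reversing it on djbtqgm: d−8=v, j−9=a, b−10=r, t−11=i, q−12=e, g−13=t, m−14=y.

variety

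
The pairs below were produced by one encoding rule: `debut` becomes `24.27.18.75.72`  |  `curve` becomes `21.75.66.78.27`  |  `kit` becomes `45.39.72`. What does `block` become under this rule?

d(#4)→24 and e(#5)→27: differences scale by 3, so n = 3·pos + 12. The formula is n = 3×(alphabet index, a=1) + 12.
Applying it to block: b=2→18, l=12→48, o=15→57, c=3→21, k=11→45.

18.48.57.21.45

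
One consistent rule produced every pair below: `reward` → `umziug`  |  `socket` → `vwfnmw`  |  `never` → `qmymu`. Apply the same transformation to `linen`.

oqqmq

The shift depends on letter class: consonant r→u is +3, but vowel e→m is +8. The rule splits by letter class: vowels +8, consonants +3.
For linen: l(cons)+3=o, i(vowel)+8=q, n(cons)+3=q, e(vowel)+8=m, n(cons)+3=q.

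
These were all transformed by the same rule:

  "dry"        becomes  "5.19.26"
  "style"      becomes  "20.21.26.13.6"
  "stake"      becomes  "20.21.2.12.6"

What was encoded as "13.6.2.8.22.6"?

Letters become their 1-based position plus 1 (so a→2, b→3, …).
Reversing it on 13.6.2.8.22.6: 13→(13−1)÷1=12=l, 6→(6−1)÷1=5=e, 2→(2−1)÷1=1=a, 8→(8−1)÷1=7=g, 22→(22−1)÷1=21=u, 6→(6−1)÷1=5=e.

league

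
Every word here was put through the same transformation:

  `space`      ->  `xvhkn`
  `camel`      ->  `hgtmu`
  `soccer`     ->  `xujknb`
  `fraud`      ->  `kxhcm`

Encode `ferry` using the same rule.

In space: s→x is +5, p→v is +6, a→h is +7, c→k is +8 — the shift increases by 1 each position. The shift increases by 1 at each position, starting from +5: 5, 6, 7, ….
For ferry: f+5=k, e+6=k, r+7=y, r+8=z, y+9=h.

kkyzh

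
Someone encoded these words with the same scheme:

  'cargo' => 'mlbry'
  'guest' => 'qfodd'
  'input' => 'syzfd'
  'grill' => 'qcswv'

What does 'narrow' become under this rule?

xlbcyh

Shifts by position in cargo: pos 0: c→m (+10), pos 1: a→l (+11), pos 2: r→b (+10), pos 3: g→r (+11) — repeating every 2. The shifts repeat in a cycle of length 2: positions 0,1,… shift by +10, +11, then the pattern repeats.
Applying it to narrow: n+10=x, a+11=l, r+10=b, r+11=c, o+10=y, w+11=h.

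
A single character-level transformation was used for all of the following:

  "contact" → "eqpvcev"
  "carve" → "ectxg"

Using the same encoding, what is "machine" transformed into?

ocejkpg

Compare letters: c→e is +2, o→q is +2, n→p is +2 — a constant shift. Every letter moves 2 places later in the alphabet, wrapping around z→a.
On machine: m+2=o, a+2=c, c+2=e, h+2=j, i+2=k, n+2=p, e+2=g.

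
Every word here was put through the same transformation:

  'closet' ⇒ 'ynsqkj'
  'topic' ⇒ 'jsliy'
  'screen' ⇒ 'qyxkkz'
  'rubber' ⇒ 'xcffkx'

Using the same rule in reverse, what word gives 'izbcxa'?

c(2)→y(24) and l(11)→n(13) fit y≡19x+12 (mod 26); the inverse of 19 mod 26 is 11. This is an affine cipher: with a=0,…,z=25, each position x becomes (19x+12) mod 26.
Reversing it on izbcxa: i(8)→11·(8−12)≡8=i; z(25)→11·(25−12)≡13=n; b(1)→11·(1−12)≡9=j; c(2)→11·(2−12)≡20=u; x(23)→11·(23−12)≡17=r; a(0)→11·(0−12)≡24=y (all mod 26).

injury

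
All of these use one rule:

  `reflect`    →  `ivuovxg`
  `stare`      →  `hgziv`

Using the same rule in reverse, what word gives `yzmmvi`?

banner

Each pair mirrors across the alphabet (r↔i, e↔v, f↔u): positions sum to 25. This is the alphabet-reversal cipher (Atbash): a becomes z, b becomes y, etc.
Decoding yzmmvi: y↔b, z↔a, m↔n, m↔n, v↔e, i↔r.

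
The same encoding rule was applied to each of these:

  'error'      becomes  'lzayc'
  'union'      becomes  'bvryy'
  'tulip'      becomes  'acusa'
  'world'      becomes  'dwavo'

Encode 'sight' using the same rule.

In error: e→l is +7, r→z is +8, r→a is +9, o→y is +10 — the shift increases by 1 each position. Each letter shifts forward by (position + 7), i.e. 7, 8, 9, … — the shift grows by one for each successive letter.
For sight: s+7=z, i+8=q, g+9=p, h+10=r, t+11=e.

zqpre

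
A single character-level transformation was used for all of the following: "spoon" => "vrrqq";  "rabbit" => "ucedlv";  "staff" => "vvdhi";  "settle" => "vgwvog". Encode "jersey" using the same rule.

mguuha

Shifts by position in spoon: pos 0: s→v (+3), pos 1: p→r (+2), pos 2: o→r (+3), pos 3: o→q (+2) — repeating every 2. A repeating key of period 2 is used — shifts +3, +2 over and over.
Applying it to jersey: j+3=m, e+2=g, r+3=u, s+2=u, e+3=h, y+2=a.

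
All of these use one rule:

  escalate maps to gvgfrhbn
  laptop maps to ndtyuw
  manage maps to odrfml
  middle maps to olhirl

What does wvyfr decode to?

usual

The shift increases by 1 at each position, starting from +2: 2, 3, 4, ….
Decoding wvyfr: w−2=u, v−3=s, y−4=u, f−5=a, r−6=l.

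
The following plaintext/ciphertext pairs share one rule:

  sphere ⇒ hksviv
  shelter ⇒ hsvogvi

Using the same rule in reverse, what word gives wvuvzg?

defeat

Letters are reflected about the middle of the alphabet (position → 25−position): Atbash.
Decoding wvuvzg: w↔d, v↔e, u↔f, v↔e, z↔a, g↔t.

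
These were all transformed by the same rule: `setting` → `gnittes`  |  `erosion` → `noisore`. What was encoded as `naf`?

fan

The output letters match the input read backwards: setting reversed is gnittes. The word is simply reversed.
Undoing it on naf: then reverse → fan.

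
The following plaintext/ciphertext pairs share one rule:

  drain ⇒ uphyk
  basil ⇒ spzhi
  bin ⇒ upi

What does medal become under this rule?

The output letters match the input read backwards, each shifted +7: drain reversed is niard. Read the word backwards and shift each letter +7.
Applying it to medal: reverse → ladem; then shift: l+7=s, a+7=h, d+7=k, e+7=l, m+7=t.

shklt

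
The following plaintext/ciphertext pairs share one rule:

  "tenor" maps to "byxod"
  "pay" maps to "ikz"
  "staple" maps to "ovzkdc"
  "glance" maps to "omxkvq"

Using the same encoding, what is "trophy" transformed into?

irzybd

The output letters match the input read backwards, each shifted +10: tenor reversed is ronet. Two steps: reverse the string, then apply a Caesar shift of +10.
On trophy: reverse → yhport; then shift: y+10=i, h+10=r, p+10=z, o+10=y, r+10=b, t+10=d.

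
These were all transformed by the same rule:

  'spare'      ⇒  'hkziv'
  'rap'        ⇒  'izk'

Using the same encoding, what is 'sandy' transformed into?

hzmwb

Letters are reflected about the middle of the alphabet (position → 25−position): Atbash.
Applying it to sandy: s↔h, a↔z, n↔m, d↔w, y↔b.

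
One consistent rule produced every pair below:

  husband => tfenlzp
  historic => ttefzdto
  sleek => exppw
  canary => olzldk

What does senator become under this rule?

epzlfzd

The rule splits by letter class: vowels +11, consonants +12.
For senator: s(cons)+12=e, e(vowel)+11=p, n(cons)+12=z, a(vowel)+11=l, t(cons)+12=f, o(vowel)+11=z, r(cons)+12=d.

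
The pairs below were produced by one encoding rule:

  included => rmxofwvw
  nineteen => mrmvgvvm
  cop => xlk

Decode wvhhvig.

dessert

Each pair mirrors across the alphabet (i↔r, n↔m, c↔x): positions sum to 25. This is the alphabet-reversal cipher (Atbash): a becomes z, b becomes y, etc.
Reversing it on wvhhvig: w↔d, v↔e, h↔s, h↔s, v↔e, i↔r, g↔t.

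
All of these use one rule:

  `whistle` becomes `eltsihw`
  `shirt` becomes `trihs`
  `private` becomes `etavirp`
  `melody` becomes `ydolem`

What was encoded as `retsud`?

duster

The output letters match the input read backwards: whistle reversed is eltsihw. The word is simply reversed.
Reversing it on retsud: then reverse → duster.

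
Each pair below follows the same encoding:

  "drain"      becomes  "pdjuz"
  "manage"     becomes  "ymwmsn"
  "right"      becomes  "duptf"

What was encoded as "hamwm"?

vodka

Shifts by position in drain: pos 0: d→p (+12), pos 1: r→d (+12), pos 2: a→j (+9), pos 3: i→u (+12), pos 4: n→z (+12) — repeating every 3. The shifts repeat in a cycle of length 3: positions 0,1,… shift by +12, +12, +9, then the pattern repeats.
Undoing it on hamwm: h−12=v, a−12=o, m−9=d, w−12=k, m−12=a.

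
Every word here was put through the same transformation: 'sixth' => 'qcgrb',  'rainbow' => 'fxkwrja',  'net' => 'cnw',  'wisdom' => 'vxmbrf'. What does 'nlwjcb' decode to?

Two steps: reverse the string, then apply a Caesar shift of +9.
Decoding nlwjcb: shift back: n−9=e, l−9=c, w−9=n, j−9=a, c−9=t, b−9=s → ecnats; then reverse → stance.

stance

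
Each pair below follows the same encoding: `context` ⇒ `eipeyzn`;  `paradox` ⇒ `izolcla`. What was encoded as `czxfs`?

humor

Two steps: reverse the string, then apply a Caesar shift of +11.
Undoing it on czxfs: shift back: c−11=r, z−11=o, x−11=m, f−11=u, s−11=h → romuh; then reverse → humor.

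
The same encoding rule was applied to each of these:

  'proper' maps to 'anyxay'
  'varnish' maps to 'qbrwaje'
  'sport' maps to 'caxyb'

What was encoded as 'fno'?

The output letters match the input read backwards, each shifted +9: proper reversed is reporp. The word is reversed, then every letter is shifted forward by 9.
Decoding fno: shift back: f−9=w, n−9=e, o−9=f → wef; then reverse → few.

few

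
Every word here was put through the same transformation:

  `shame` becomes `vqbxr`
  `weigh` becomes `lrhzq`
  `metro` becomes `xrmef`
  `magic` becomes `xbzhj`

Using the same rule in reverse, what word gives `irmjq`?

fetch

This is an affine cipher: with a=0,…,z=25, each position x becomes (17x+1) mod 26.
Reversing it on irmjq: i(8)→23·(8−1)≡5=f; r(17)→23·(17−1)≡4=e; m(12)→23·(12−1)≡19=t; j(9)→23·(9−1)≡2=c; q(16)→23·(16−1)≡7=h (all mod 26).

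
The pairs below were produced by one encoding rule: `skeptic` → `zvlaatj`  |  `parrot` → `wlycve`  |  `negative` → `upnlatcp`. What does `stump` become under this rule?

zebxw

Shifts by position in skeptic: pos 0: s→z (+7), pos 1: k→v (+11), pos 2: e→l (+7), pos 3: p→a (+11) — repeating every 2. The shifts repeat in a cycle of length 2: positions 0,1,… shift by +7, +11, then the pattern repeats.
On stump: s+7=z, t+11=e, u+7=b, m+11=x, p+7=w.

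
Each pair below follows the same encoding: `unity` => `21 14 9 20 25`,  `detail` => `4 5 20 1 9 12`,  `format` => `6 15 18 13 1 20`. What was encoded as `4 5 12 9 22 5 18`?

u is letter #21 and maps to 21: an offset of 0. Each letter is replaced by its alphabet position (a=1, b=2, …, z=26).
Decoding 4 5 12 9 22 5 18: 4=d, 5=e, 12=l, 9=i, 22=v, 5=e, 18=r.

deliver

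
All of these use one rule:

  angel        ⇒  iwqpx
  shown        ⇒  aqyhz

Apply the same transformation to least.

tnkdf

In angel: a→i is +8, n→w is +9, g→q is +10, e→p is +11 — the shift increases by 1 each position. Each letter shifts forward by (position + 8), i.e. 8, 9, 10, … — the shift grows by one for each successive letter.
On least: l+8=t, e+9=n, a+10=k, s+11=d, t+12=f.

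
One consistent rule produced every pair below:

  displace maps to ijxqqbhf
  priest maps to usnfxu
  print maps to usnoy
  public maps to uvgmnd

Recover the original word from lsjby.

Shifts by position in displace: pos 0: d→i (+5), pos 1: i→j (+1), pos 2: s→x (+5), pos 3: p→q (+1) — repeating every 2. A repeating key of period 2 is used — shifts +5, +1 over and over.
Decoding lsjby: l−5=g, s−1=r, j−5=e, b−1=a, y−5=t.

great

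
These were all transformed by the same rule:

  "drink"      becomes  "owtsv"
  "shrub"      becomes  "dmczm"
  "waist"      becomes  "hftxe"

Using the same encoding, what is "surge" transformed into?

dzclp

It's a Vigenère-style cipher with numeric key [11,5]: position i shifts by key[i mod 2].
Applying it to surge: s+11=d, u+5=z, r+11=c, g+5=l, e+11=p.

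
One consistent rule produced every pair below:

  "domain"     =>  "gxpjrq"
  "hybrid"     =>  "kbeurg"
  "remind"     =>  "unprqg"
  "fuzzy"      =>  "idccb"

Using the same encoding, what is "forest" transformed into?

Two shifts are in play — +9 for a/e/i/o/u, +3 for every other letter.
On forest: f(cons)+3=i, o(vowel)+9=x, r(cons)+3=u, e(vowel)+9=n, s(cons)+3=v, t(cons)+3=w.

ixunvw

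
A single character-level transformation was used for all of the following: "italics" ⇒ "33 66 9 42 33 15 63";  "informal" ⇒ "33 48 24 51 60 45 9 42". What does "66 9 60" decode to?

tar

i(#9)→33 and t(#20)→66: differences scale by 3, so n = 3·pos + 6. The formula is n = 3×(alphabet index, a=1) + 6.
Decoding 66 9 60: 66→(66−6)÷3=20=t, 9→(9−6)÷3=1=a, 60→(60−6)÷3=18=r.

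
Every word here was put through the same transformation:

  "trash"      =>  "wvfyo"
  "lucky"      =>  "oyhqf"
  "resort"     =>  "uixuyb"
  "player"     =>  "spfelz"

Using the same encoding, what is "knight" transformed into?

nrnmob

Letter i (0-indexed) is shifted by i+3, so successive shifts are 3, 4, 5, ….
Applying it to knight: k+3=n, n+4=r, i+5=n, g+6=m, h+7=o, t+8=b.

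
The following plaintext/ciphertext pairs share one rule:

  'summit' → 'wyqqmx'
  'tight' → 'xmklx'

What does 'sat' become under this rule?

Compare letters: s→w is +4, u→y is +4, m→q is +4 — a constant shift. This is a Caesar cipher with shift 4.
On sat: s+4=w, a+4=e, t+4=x.

wex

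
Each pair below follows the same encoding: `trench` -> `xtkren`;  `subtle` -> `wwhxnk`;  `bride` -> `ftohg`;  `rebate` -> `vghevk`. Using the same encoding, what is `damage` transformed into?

Shifts by position in trench: pos 0: t→x (+4), pos 1: r→t (+2), pos 2: e→k (+6), pos 3: n→r (+4), pos 4: c→e (+2), pos 5: h→n (+6) — repeating every 3. The shifts repeat in a cycle of length 3: positions 0,1,… shift by +4, +2, +6, then the pattern repeats.
On damage: d+4=h, a+2=c, m+6=s, a+4=e, g+2=i, e+6=k.

hcseik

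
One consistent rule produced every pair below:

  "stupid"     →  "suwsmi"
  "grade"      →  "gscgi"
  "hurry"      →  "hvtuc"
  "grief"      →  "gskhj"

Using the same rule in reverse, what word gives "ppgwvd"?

In stupid: s→s is +0, t→u is +1, u→w is +2, p→s is +3 — the shift increases by 1 each position. Each letter shifts forward by its position index (0, 1, 2, …) — the shift grows by one for each successive letter.
Undoing it on ppgwvd: p−0=p, p−1=o, g−2=e, w−3=t, v−4=r, d−5=y.

poetry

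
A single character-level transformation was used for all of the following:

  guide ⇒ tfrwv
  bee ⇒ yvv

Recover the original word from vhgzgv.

estate

Each pair mirrors across the alphabet (g↔t, u↔f, i↔r): positions sum to 25. Letters are reflected about the middle of the alphabet (position → 25−position): Atbash.
Reversing it on vhgzgv: v↔e, h↔s, g↔t, z↔a, g↔t, v↔e.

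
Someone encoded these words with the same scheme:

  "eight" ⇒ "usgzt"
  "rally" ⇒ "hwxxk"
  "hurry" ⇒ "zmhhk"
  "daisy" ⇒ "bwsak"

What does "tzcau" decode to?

e(4)→u(20) and i(8)→s(18) fit y≡19x+22 (mod 26); the inverse of 19 mod 26 is 11. This is an affine cipher: with a=0,…,z=25, each position x becomes (19x+22) mod 26.
Undoing it on tzcau: t(19)→11·(19−22)≡19=t; z(25)→11·(25−22)≡7=h; c(2)→11·(2−22)≡14=o; a(0)→11·(0−22)≡18=s; u(20)→11·(20−22)≡4=e (all mod 26).

those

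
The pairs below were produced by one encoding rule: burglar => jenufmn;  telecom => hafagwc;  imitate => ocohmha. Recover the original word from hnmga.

b(1)→j(9) and u(20)→e(4) fit y≡23x+12 (mod 26); the inverse of 23 mod 26 is 17. This is an affine cipher: with a=0,…,z=25, each position x becomes (23x+12) mod 26.
Reversing it on hnmga: h(7)→17·(7−12)≡19=t; n(13)→17·(13−12)≡17=r; m(12)→17·(12−12)≡0=a; g(6)→17·(6−12)≡2=c; a(0)→17·(0−12)≡4=e (all mod 26).

trace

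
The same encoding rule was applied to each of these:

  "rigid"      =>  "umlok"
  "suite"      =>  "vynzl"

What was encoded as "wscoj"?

In rigid: r→u is +3, i→m is +4, g→l is +5, i→o is +6 — the shift increases by 1 each position. The shift increases by 1 at each position, starting from +3: 3, 4, 5, ….
Reversing it on wscoj: w−3=t, s−4=o, c−5=x, o−6=i, j−7=c.

toxic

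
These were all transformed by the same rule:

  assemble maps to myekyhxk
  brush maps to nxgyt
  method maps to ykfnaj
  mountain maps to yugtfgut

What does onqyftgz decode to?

It's a Vigenère-style cipher with numeric key [12,6]: position i shifts by key[i mod 2].
Undoing it on onqyftgz: o−12=c, n−6=h, q−12=e, y−6=s, f−12=t, t−6=n, g−12=u, z−6=t.

chestnut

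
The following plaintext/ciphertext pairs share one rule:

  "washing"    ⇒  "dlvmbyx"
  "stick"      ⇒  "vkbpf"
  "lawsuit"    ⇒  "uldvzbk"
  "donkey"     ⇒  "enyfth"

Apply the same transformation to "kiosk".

Each letter's alphabet position (a=0..z=25) is mapped through 15·x+11 mod 26 — an affine cipher.
For kiosk: k(10)→15·10+11≡5=f; i(8)→15·8+11≡1=b; o(14)→15·14+11≡13=n; s(18)→15·18+11≡21=v; k(10)→15·10+11≡5=f (all mod 26).

fbnvf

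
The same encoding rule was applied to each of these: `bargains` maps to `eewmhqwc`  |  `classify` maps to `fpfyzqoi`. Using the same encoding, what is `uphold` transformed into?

xtmusl

In bargains: b→e is +3, a→e is +4, r→w is +5, g→m is +6 — the shift increases by 1 each position. The shift increases by 1 at each position, starting from +3: 3, 4, 5, ….
For uphold: u+3=x, p+4=t, h+5=m, o+6=u, l+7=s, d+8=l.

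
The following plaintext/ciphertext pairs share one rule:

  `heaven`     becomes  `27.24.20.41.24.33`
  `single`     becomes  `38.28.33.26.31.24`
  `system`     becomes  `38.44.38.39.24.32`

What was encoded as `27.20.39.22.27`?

hatch

h is letter #8 and maps to 27: an offset of 19. Letters become their 1-based position plus 19 (so a→20, b→21, …).
Decoding 27.20.39.22.27: 27→(27−19)÷1=8=h, 20→(20−19)÷1=1=a, 39→(39−19)÷1=20=t, 22→(22−19)÷1=3=c, 27→(27−19)÷1=8=h.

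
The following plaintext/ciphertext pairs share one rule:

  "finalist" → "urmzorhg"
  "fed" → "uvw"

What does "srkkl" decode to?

Each pair mirrors across the alphabet (f↔u, i↔r, n↔m): positions sum to 25. Letters are reflected about the middle of the alphabet (position → 25−position): Atbash.
Reversing it on srkkl: s↔h, r↔i, k↔p, k↔p, l↔o.

hippo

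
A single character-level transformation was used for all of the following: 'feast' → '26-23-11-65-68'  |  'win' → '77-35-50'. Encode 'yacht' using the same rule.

Each letter becomes 3×(its alphabet position, a=1..z=26) + 8.
For yacht: y=25→83, a=1→11, c=3→17, h=8→32, t=20→68.

83-11-17-32-68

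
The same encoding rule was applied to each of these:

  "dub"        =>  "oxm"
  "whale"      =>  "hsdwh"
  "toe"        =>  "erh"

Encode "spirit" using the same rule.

dalcle

The shift depends on letter class: consonant d→o is +11, but vowel u→x is +3. Two shifts are in play — +3 for a/e/i/o/u, +11 for every other letter.
For spirit: s(cons)+11=d, p(cons)+11=a, i(vowel)+3=l, r(cons)+11=c, i(vowel)+3=l, t(cons)+11=e.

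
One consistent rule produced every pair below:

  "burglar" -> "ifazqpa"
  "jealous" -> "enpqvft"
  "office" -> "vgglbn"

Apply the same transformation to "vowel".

yvrnq

b(1)→i(8) and u(20)→f(5) fit y≡19x+15 (mod 26); the inverse of 19 mod 26 is 11. This is an affine cipher: with a=0,…,z=25, each position x becomes (19x+15) mod 26.
On vowel: v(21)→19·21+15≡24=y; o(14)→19·14+15≡21=v; w(22)→19·22+15≡17=r; e(4)→19·4+15≡13=n; l(11)→19·11+15≡16=q (all mod 26).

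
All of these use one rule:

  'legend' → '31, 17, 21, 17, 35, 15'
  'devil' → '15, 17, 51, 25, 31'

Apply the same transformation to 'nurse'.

l(#12)→31 and e(#5)→17: differences scale by 2, so n = 2·pos + 7. Each letter becomes 2×(its alphabet position, a=1..z=26) + 7.
Applying it to nurse: n=14→35, u=21→49, r=18→43, s=19→45, e=5→17.

35, 49, 43, 45, 17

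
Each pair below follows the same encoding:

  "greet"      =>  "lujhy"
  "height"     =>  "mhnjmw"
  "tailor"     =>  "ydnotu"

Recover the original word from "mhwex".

herbs

It's a Vigenère-style cipher with numeric key [5,3]: position i shifts by key[i mod 2].
Decoding mhwex: m−5=h, h−3=e, w−5=r, e−3=b, x−5=s.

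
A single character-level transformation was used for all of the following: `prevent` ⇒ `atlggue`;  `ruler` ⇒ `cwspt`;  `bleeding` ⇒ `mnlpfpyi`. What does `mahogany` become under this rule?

xcozihya

Shifts by position in prevent: pos 0: p→a (+11), pos 1: r→t (+2), pos 2: e→l (+7), pos 3: v→g (+11), pos 4: e→g (+2), pos 5: n→u (+7) — repeating every 3. A repeating key of period 3 is used — shifts +11, +2, +7 over and over.
Applying it to mahogany: m+11=x, a+2=c, h+7=o, o+11=z, g+2=i, a+7=h, n+11=y, y+2=a.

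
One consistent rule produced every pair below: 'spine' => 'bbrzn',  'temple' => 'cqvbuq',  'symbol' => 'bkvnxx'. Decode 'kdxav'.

Shifts by position in spine: pos 0: s→b (+9), pos 1: p→b (+12), pos 2: i→r (+9), pos 3: n→z (+12) — repeating every 2. A repeating key of period 2 is used — shifts +9, +12 over and over.
Reversing it on kdxav: k−9=b, d−12=r, x−9=o, a−12=o, v−9=m.

broom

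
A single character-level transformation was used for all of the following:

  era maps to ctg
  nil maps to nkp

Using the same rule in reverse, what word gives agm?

key

Read the word backwards and shift each letter +2.
Undoing it on agm: shift back: a−2=y, g−2=e, m−2=k → yek; then reverse → key.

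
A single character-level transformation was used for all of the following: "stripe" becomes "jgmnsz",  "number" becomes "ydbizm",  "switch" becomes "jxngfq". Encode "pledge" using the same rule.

sezctz

Each letter's alphabet position (a=0..z=25) is mapped through 23·x+11 mod 26 — an affine cipher.
On pledge: p(15)→23·15+11≡18=s; l(11)→23·11+11≡4=e; e(4)→23·4+11≡25=z; d(3)→23·3+11≡2=c; g(6)→23·6+11≡19=t; e(4)→23·4+11≡25=z (all mod 26).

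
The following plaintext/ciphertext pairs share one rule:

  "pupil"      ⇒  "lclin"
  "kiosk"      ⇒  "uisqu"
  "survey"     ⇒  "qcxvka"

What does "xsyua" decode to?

p(15)→l(11) and u(20)→c(2) fit y≡19x+12 (mod 26); the inverse of 19 mod 26 is 11. This is an affine cipher: with a=0,…,z=25, each position x becomes (19x+12) mod 26.
Undoing it on xsyua: x(23)→11·(23−12)≡17=r; s(18)→11·(18−12)≡14=o; y(24)→11·(24−12)≡2=c; u(20)→11·(20−12)≡10=k; a(0)→11·(0−12)≡24=y (all mod 26).

rocky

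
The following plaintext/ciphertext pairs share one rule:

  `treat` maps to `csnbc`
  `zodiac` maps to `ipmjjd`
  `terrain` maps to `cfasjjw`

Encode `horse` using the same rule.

qpatn

A repeating key of period 2 is used — shifts +9, +1 over and over.
For horse: h+9=q, o+1=p, r+9=a, s+1=t, e+9=n.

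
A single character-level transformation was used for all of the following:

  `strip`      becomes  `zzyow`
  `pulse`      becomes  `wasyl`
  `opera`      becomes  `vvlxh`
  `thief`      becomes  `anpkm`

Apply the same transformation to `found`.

Shifts by position in strip: pos 0: s→z (+7), pos 1: t→z (+6), pos 2: r→y (+7), pos 3: i→o (+6) — repeating every 2. A repeating key of period 2 is used — shifts +7, +6 over and over.
On found: f+7=m, o+6=u, u+7=b, n+6=t, d+7=k.

mubtk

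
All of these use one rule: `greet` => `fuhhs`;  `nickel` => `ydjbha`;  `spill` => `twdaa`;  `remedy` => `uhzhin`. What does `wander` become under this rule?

plyihu

g(6)→f(5) and r(17)→u(20) fit y≡25x+11 (mod 26); the inverse of 25 mod 26 is 25. Treating letters as 0–25, the rule is x ↦ 25x + 11 (mod 26).
On wander: w(22)→25·22+11≡15=p; a(0)→25·0+11≡11=l; n(13)→25·13+11≡24=y; d(3)→25·3+11≡8=i; e(4)→25·4+11≡7=h; r(17)→25·17+11≡20=u (all mod 26).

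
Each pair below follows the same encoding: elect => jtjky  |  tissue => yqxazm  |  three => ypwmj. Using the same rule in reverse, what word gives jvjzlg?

Shifts by position in elect: pos 0: e→j (+5), pos 1: l→t (+8), pos 2: e→j (+5), pos 3: c→k (+8) — repeating every 2. The shifts repeat in a cycle of length 2: positions 0,1,… shift by +5, +8, then the pattern repeats.
Decoding jvjzlg: j−5=e, v−8=n, j−5=e, z−8=r, l−5=g, g−8=y.

energy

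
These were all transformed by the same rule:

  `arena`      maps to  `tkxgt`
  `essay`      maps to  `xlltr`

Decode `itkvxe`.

parcel

Compare letters: a→t is +19, r→k is +19, e→x is +19 — a constant shift. Every letter moves 19 places later in the alphabet, wrapping around z→a.
Decoding itkvxe: i−19=p, t−19=a, k−19=r, v−19=c, x−19=e, e−19=l.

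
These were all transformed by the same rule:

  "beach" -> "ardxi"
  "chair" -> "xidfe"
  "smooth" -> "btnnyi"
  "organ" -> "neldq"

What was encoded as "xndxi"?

coach

b(1)→a(0) and e(4)→r(17) fit y≡23x+3 (mod 26); the inverse of 23 mod 26 is 17. Treating letters as 0–25, the rule is x ↦ 23x + 3 (mod 26).
Reversing it on xndxi: x(23)→17·(23−3)≡2=c; n(13)→17·(13−3)≡14=o; d(3)→17·(3−3)≡0=a; x(23)→17·(23−3)≡2=c; i(8)→17·(8−3)≡7=h (all mod 26).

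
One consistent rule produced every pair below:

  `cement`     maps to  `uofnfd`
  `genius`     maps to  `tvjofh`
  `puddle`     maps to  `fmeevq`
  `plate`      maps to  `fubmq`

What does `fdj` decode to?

The output letters match the input read backwards, each shifted +1: cement reversed is tnemec. Two steps: reverse the string, then apply a Caesar shift of +1.
Decoding fdj: shift back: f−1=e, d−1=c, j−1=i → eci; then reverse → ice.

ice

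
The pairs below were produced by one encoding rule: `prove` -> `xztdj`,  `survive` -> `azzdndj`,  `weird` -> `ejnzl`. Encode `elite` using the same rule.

The shift depends on letter class: consonant p→x is +8, but vowel o→t is +5. Two shifts are in play — +5 for a/e/i/o/u, +8 for every other letter.
Applying it to elite: e(vowel)+5=j, l(cons)+8=t, i(vowel)+5=n, t(cons)+8=b, e(vowel)+5=j.

jtnbj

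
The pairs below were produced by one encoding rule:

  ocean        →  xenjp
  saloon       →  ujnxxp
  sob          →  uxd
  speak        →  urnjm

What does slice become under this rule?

Two shifts are in play — +9 for a/e/i/o/u, +2 for every other letter.
Applying it to slice: s(cons)+2=u, l(cons)+2=n, i(vowel)+9=r, c(cons)+2=e, e(vowel)+9=n.

unren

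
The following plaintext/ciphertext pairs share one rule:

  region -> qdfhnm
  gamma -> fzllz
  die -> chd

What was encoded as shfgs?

Compare letters: r→q is +25, e→d is +25, g→f is +25 — a constant shift. Each letter is shifted forward by 25 in the alphabet (a Caesar shift of +25).
Decoding shfgs: s−25=t, h−25=i, f−25=g, g−25=h, s−25=t.

tight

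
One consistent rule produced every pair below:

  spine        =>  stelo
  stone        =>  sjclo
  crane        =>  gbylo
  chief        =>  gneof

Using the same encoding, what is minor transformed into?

uelcb

s(18)→s(18) and p(15)→t(19) fit y≡17x+24 (mod 26); the inverse of 17 mod 26 is 23. Treating letters as 0–25, the rule is x ↦ 17x + 24 (mod 26).
For minor: m(12)→17·12+24≡20=u; i(8)→17·8+24≡4=e; n(13)→17·13+24≡11=l; o(14)→17·14+24≡2=c; r(17)→17·17+24≡1=b (all mod 26).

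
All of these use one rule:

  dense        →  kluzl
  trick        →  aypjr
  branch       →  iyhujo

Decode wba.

Compare letters: d→k is +7, e→l is +7, n→u is +7 — a constant shift. This is a Caesar cipher with shift 7.
Reversing it on wba: w−7=p, b−7=u, a−7=t.

put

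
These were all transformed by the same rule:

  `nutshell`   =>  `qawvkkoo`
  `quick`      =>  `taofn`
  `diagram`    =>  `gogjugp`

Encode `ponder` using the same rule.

suqgku

The rule splits by letter class: vowels +6, consonants +3.
Applying it to ponder: p(cons)+3=s, o(vowel)+6=u, n(cons)+3=q, d(cons)+3=g, e(vowel)+6=k, r(cons)+3=u.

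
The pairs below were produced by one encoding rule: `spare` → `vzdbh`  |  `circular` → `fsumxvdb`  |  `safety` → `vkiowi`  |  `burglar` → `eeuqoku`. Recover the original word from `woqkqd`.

tenant

Shifts by position in spare: pos 0: s→v (+3), pos 1: p→z (+10), pos 2: a→d (+3), pos 3: r→b (+10) — repeating every 2. The shifts repeat in a cycle of length 2: positions 0,1,… shift by +3, +10, then the pattern repeats.
Undoing it on woqkqd: w−3=t, o−10=e, q−3=n, k−10=a, q−3=n, d−10=t.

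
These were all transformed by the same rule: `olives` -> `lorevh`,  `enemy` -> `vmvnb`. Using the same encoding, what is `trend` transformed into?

givmw

Letters are reflected about the middle of the alphabet (position → 25−position): Atbash.
For trend: t↔g, r↔i, e↔v, n↔m, d↔w.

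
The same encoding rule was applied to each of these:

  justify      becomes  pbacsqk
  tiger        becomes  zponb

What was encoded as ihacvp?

In justify: j→p is +6, u→b is +7, s→a is +8, t→c is +9 — the shift increases by 1 each position. Letter i (0-indexed) is shifted by i+6, so successive shifts are 6, 7, 8, ….
Reversing it on ihacvp: i−6=c, h−7=a, a−8=s, c−9=t, v−10=l, p−11=e.

castle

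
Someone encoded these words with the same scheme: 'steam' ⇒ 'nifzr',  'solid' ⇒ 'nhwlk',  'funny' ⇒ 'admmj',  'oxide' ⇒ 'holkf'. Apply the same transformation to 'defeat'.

kfafzi

s(18)→n(13) and t(19)→i(8) fit y≡21x+25 (mod 26); the inverse of 21 mod 26 is 5. Each letter's alphabet position (a=0..z=25) is mapped through 21·x+25 mod 26 — an affine cipher.
For defeat: d(3)→21·3+25≡10=k; e(4)→21·4+25≡5=f; f(5)→21·5+25≡0=a; e(4)→21·4+25≡5=f; a(0)→21·0+25≡25=z; t(19)→21·19+25≡8=i (all mod 26).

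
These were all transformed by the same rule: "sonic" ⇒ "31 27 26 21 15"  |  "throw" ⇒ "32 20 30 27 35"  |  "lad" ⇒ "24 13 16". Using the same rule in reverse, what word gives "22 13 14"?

s is letter #19 and maps to 31: an offset of 12. Each letter is replaced by its alphabet position (a=1..z=26) + 12.
Reversing it on 22 13 14: 22→(22−12)÷1=10=j, 13→(13−12)÷1=1=a, 14→(14−12)÷1=2=b.

jab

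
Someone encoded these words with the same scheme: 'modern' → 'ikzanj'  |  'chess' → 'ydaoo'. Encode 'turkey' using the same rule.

pqngau

Compare letters: m→i is +22, o→k is +22, d→z is +22 — a constant shift. It's a constant shift of +22 (ROT22).
For turkey: t+22=p, u+22=q, r+22=n, k+22=g, e+22=a, y+22=u.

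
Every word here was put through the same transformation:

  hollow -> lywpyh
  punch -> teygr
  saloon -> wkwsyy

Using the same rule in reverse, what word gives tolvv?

Shifts by position in hollow: pos 0: h→l (+4), pos 1: o→y (+10), pos 2: l→w (+11), pos 3: l→p (+4), pos 4: o→y (+10), pos 5: w→h (+11) — repeating every 3. A repeating key of period 3 is used — shifts +4, +10, +11 over and over.
Undoing it on tolvv: t−4=p, o−10=e, l−11=a, v−4=r, v−10=l.

pearl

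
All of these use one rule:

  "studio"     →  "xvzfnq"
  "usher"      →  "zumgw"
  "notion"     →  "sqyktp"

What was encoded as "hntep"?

clock

Shifts by position in studio: pos 0: s→x (+5), pos 1: t→v (+2), pos 2: u→z (+5), pos 3: d→f (+2) — repeating every 2. It's a Vigenère-style cipher with numeric key [5,2]: position i shifts by key[i mod 2].
Undoing it on hntep: h−5=c, n−2=l, t−5=o, e−2=c, p−5=k.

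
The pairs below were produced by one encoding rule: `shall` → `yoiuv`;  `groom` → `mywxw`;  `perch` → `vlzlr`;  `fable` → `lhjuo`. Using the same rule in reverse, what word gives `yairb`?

The shift increases by 1 at each position, starting from +6: 6, 7, 8, ….
Undoing it on yairb: y−6=s, a−7=t, i−8=a, r−9=i, b−10=r.

stair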